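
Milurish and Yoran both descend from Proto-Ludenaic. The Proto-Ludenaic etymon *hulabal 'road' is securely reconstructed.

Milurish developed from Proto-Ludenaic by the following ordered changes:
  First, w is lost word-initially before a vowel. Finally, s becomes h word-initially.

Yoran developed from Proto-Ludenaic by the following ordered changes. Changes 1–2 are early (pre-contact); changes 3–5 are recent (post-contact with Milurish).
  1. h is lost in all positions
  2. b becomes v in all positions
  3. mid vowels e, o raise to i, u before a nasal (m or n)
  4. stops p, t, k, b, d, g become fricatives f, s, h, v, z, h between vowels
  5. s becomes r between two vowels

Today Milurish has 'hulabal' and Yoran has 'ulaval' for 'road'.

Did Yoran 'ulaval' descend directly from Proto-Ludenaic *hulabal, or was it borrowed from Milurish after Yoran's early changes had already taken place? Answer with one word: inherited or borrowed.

If inherited, *hulabal would pass through all of Yoran's changes:
Yoran: *hulabal > ulabal > ulaval  (by h-loss, unconditioned shift)
If borrowed from Milurish 'hulabal' after the early changes, it would undergo only the recent ones:
  rule 3 (pre-nasal raising): no change (hulabal)
  rule 4 (intervocalic lenition): hulabal → hulaval
  rule 5 (rhotacism): no change (hulaval)
  ⇒ as a loan: hulaval
Yoran 'ulaval' matches the inherited outcome exactly, so it is an inherited cognate, not a loan.

inherited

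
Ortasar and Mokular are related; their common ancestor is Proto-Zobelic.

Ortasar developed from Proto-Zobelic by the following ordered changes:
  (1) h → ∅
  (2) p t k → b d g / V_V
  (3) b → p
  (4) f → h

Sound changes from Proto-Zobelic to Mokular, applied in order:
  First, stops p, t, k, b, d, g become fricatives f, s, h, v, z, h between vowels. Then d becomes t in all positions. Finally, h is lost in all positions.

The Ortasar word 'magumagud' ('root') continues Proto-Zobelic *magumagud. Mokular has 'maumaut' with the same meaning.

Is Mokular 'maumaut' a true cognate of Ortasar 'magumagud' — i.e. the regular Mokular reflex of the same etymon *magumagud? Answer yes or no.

Derive the expected Mokular reflex of *magumagud:
Mokular: *magumagud > mahumahud > mahumahut > maumaut  (by intervocalic lenition, unconditioned shift, h-loss)
Mokular 'maumaut' matches the regular reflex exactly, so the pair is cognate.

yes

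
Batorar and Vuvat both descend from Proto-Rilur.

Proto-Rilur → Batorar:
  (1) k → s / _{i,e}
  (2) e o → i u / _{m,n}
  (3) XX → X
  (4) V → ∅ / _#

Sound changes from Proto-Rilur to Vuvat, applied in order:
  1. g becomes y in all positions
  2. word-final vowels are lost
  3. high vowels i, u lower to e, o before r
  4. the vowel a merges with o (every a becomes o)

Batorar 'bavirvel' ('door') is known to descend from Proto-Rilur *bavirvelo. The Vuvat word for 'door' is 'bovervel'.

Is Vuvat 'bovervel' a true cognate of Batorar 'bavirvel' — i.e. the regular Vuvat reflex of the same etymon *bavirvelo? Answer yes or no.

Derive the expected Vuvat reflex of *bavirvelo:
Vuvat: start from *bavirvelo.
  rule 1: no change — bavirvelo
  rule 2 (apocope): bavirvelo → bavirvel
  rule 3 (pre-rhotic lowering): bavirvel → bavervel
  rule 4 (vowel merger): bavervel → bovervel
  ⇒ Vuvat bovervel
Vuvat 'bovervel' matches the regular reflex exactly, so the pair is cognate.

yes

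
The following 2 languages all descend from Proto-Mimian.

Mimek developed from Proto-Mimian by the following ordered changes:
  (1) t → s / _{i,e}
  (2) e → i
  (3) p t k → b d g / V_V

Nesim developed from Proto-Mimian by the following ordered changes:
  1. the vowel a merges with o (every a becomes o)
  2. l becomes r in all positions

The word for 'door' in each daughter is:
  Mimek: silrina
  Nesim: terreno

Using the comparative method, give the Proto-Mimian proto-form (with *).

*telrena

Position 5: Mimek has i, Nesim has e. Nesim preserves e here (none of its changes turn any other segment into e), so the proto-segment is *e.
Position 1: Mimek has s, Nesim has t. Nesim preserves t here (none of its changes turn any other segment into t), so the proto-segment is *t.
Position 3: Mimek has l, Nesim has r. Mimek preserves l here (none of its changes turn any other segment into l), so the proto-segment is *l.
Verify the candidate proto-form against each daughter:
Mimek: start from *telrena.
  rule 1 (palatalisation): telrena → selrena
  rule 2 (vowel merger): selrena → silrina
  rule 3: no change — silrina
  ⇒ Mimek silrina
Nesim: *telrena > telreno > terreno  (by vowel merger, unconditioned shift)
No other proto-form is consistent with every reflex, so the reconstruction is *telrena.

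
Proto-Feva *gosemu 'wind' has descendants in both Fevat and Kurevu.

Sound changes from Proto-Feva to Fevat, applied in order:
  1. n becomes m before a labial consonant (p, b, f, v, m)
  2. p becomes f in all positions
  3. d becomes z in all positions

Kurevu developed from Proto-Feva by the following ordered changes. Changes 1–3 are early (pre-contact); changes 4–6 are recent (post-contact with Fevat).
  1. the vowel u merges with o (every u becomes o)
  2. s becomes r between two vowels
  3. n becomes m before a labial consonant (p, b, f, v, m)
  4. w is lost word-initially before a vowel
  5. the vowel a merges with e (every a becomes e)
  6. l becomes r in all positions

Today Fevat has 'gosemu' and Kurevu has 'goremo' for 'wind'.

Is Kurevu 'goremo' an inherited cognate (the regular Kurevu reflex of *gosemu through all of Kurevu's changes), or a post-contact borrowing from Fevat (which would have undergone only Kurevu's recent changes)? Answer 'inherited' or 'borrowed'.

inherited

If inherited, *gosemu would pass through all of Kurevu's changes:
Kurevu: start from *gosemu.
  rule 1 (vowel merger): gosemu → gosemo
  rule 2 (rhotacism): gosemo → goremo
  rule 3: no change — goremo
  rule 4: no change — goremo
  rule 5: no change — goremo
  rule 6: no change — goremo
  ⇒ Kurevu goremo
If borrowed from Fevat 'gosemu' after the early changes, it would undergo only the recent ones:
  rule 4 (glide loss): no change (gosemu)
  rule 5 (vowel merger): no change (gosemu)
  rule 6 (unconditioned shift): no change (gosemu)
  ⇒ as a loan: gosemu
Kurevu 'goremo' matches the inherited outcome exactly, so it is an inherited cognate, not a loan.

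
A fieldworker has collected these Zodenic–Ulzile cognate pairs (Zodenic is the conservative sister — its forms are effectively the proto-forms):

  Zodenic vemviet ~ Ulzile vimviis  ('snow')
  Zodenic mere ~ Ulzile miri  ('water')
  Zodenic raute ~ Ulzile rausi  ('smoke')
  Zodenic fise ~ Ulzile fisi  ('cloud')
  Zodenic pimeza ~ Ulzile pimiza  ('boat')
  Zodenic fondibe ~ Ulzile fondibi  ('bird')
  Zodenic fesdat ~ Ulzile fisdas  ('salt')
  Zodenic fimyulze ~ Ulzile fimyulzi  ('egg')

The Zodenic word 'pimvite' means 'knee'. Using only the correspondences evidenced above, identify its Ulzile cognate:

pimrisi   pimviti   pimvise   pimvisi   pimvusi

pimvisi

raute ~ rausi — Zodenic t corresponds to Ulzile s between vowels (before a front vowel).
mere ~ miri, raute ~ rausi — Zodenic e corresponds to Ulzile i word-finally.
Applying these to Zodenic 'pimvite':
  pimvite → pimvise   (t→s between vowels (before a front vowel))
  pimvise → pimvisi   (e→i word-finally)
So the Ulzile cognate is 'pimvisi'.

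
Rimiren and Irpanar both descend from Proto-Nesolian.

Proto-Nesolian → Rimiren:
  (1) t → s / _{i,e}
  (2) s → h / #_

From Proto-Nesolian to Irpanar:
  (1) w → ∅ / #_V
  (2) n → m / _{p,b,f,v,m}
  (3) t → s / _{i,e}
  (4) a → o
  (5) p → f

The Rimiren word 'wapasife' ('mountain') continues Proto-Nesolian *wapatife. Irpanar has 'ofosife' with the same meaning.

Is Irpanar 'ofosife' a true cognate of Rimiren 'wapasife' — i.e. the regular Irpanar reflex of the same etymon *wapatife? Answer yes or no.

yes

Derive the expected Irpanar reflex of *wapatife:
Irpanar: *wapatife
  wapatife → apatife   [glide loss]
  apatife (rule 2 does not apply)
  apatife → apasife   [palatalisation]
  apasife → oposife   [vowel merger]
  oposife → ofosife   [unconditioned shift]
  giving Irpanar ofosife.
Irpanar 'ofosife' matches the regular reflex exactly, so the pair is cognate.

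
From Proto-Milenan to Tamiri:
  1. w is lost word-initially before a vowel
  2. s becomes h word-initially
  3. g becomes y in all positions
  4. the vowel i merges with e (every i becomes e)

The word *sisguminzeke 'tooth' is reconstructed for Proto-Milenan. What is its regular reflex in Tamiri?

Tamiri: *sisguminzeke
  sisguminzeke (rule 1 does not apply)
  sisguminzeke → hisguminzeke   [debuccalisation]
  hisguminzeke → hisyuminzeke   [unconditioned shift]
  hisyuminzeke → hesyumenzeke   [vowel merger]
  giving Tamiri hesyumenzeke.

hesyumenzeke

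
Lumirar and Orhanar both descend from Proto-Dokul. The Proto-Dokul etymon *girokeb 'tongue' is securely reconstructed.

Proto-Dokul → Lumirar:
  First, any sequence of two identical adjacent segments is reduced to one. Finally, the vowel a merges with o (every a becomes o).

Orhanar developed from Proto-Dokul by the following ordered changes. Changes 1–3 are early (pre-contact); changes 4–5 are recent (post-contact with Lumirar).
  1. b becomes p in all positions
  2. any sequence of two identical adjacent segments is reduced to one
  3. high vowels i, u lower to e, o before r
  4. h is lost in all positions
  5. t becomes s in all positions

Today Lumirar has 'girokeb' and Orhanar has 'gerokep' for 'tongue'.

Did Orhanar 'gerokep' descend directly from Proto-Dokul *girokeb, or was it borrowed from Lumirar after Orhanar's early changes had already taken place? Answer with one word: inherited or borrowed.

If inherited, *girokeb would pass through all of Orhanar's changes:
Orhanar: *girokeb > girokep > gerokep  (by unconditioned shift, pre-rhotic lowering)
If borrowed from Lumirar 'girokeb' after the early changes, it would undergo only the recent ones:
  rule 4 (h-loss): no change (girokeb)
  rule 5 (unconditioned shift): no change (girokeb)
  ⇒ as a loan: girokeb
Orhanar 'gerokep' matches the inherited outcome exactly, so it is an inherited cognate, not a loan.

inherited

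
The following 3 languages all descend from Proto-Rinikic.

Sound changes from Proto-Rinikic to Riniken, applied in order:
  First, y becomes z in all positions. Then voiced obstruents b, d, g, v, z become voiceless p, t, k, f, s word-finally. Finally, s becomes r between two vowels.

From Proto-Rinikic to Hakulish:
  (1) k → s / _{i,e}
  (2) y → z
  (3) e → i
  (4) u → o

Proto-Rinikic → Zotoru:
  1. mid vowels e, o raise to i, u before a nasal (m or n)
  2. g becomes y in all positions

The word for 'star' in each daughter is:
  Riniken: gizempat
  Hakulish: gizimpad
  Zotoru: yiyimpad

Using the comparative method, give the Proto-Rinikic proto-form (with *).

Position 3: Riniken has z, Hakulish has z, Zotoru has y. Taking the neighbouring segments as reconstructed: Riniken z could go back to *z or *y; Hakulish z could go back to *z or *y; Zotoru y could go back to *g or *y — the one source consistent with every daughter is *y.
Position 1: Riniken has g, Hakulish has g, Zotoru has y. Riniken preserves g here (none of its changes turn any other segment into g), so the proto-segment is *g.
Position 4: Riniken has e, Hakulish has i, Zotoru has i. Riniken preserves e here (none of its changes turn any other segment into e), so the proto-segment is *e.
Verify the candidate proto-form against each daughter:
Riniken: start from *giyempad.
  rule 1 (unconditioned shift): giyempad → gizempad
  rule 2 (final devoicing): gizempad → gizempat
  rule 3: no change — gizempat
  ⇒ Riniken gizempat
Hakulish: *giyempad > gizempad > gizimpad  (by unconditioned shift, vowel merger)
Zotoru: *giyempad
  giyempad → giyimpad   [pre-nasal raising]
  giyimpad → yiyimpad   [unconditioned shift]
  giving Zotoru yiyimpad.
No other proto-form is consistent with every reflex, so the reconstruction is *giyempad.

*giyempad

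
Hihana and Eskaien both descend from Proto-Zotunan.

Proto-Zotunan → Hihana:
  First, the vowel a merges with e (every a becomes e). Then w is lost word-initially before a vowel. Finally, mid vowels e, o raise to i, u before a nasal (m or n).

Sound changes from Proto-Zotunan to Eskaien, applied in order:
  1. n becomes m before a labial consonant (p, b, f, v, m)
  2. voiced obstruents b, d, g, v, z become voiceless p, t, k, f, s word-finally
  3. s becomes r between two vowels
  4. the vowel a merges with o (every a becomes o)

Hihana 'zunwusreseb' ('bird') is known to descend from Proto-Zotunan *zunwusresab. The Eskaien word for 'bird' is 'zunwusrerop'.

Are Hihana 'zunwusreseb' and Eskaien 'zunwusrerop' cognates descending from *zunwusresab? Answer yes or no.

Derive the expected Eskaien reflex of *zunwusresab:
Eskaien: start from *zunwusresab.
  rule 1: no change — zunwusresab
  rule 2 (final devoicing): zunwusresab → zunwusresap
  rule 3 (rhotacism): zunwusresap → zunwusrerap
  rule 4 (vowel merger): zunwusrerap → zunwusrerop
  ⇒ Eskaien zunwusrerop
Eskaien 'zunwusrerop' matches the regular reflex exactly, so the pair is cognate.

yes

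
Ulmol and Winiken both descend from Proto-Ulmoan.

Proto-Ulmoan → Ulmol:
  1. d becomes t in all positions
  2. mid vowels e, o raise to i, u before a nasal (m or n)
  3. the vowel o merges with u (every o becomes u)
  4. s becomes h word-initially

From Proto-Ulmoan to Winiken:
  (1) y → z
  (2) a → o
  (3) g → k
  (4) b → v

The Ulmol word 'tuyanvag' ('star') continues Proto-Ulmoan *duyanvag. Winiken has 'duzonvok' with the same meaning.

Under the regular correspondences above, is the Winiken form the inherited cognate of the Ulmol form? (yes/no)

yes

Derive the expected Winiken reflex of *duyanvag:
Winiken: *duyanvag
  duyanvag → duzanvag   [unconditioned shift]
  duzanvag → duzonvog   [vowel merger]
  duzonvog → duzonvok   [unconditioned shift]
  duzonvok (rule 4 does not apply)
  giving Winiken duzonvok.
Winiken 'duzonvok' matches the regular reflex exactly, so the pair is cognate.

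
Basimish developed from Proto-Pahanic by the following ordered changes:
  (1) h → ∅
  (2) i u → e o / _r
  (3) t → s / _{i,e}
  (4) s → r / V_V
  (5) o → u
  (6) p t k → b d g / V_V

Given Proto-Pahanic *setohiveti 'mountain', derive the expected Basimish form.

Basimish: start from *setohiveti.
  rule 1 (h-loss): setohiveti → setoiveti
  rule 2: no change — setoiveti
  rule 3 (palatalisation): setoiveti → setoivesi
  rule 4 (rhotacism): setoivesi → setoiveri
  rule 5 (vowel merger): setoiveri → setuiveri
  rule 6 (intervocalic voicing): setuiveri → seduiveri
  ⇒ Basimish seduiveri

seduiveri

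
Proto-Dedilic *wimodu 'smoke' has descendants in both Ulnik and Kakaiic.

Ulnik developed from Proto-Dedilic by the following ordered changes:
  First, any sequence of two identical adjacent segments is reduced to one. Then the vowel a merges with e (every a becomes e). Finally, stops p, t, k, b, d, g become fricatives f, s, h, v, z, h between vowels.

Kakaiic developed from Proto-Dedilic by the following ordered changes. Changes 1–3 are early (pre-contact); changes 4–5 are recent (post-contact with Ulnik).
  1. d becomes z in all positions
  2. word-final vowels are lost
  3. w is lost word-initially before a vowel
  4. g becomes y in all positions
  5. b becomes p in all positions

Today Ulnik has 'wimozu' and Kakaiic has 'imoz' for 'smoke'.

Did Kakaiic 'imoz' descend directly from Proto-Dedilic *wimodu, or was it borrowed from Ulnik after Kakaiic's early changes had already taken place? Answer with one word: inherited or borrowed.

If inherited, *wimodu would pass through all of Kakaiic's changes:
Kakaiic: *wimodu
  wimodu → wimozu   [unconditioned shift]
  wimozu → wimoz   [apocope]
  wimoz → imoz   [glide loss]
  imoz (rule 4 does not apply)
  imoz (rule 5 does not apply)
  giving Kakaiic imoz.
If borrowed from Ulnik 'wimozu' after the early changes, it would undergo only the recent ones:
  rule 4 (unconditioned shift): no change (wimozu)
  rule 5 (unconditioned shift): no change (wimozu)
  ⇒ as a loan: wimozu
Kakaiic 'imoz' matches the inherited outcome exactly, so it is an inherited cognate, not a loan.

inherited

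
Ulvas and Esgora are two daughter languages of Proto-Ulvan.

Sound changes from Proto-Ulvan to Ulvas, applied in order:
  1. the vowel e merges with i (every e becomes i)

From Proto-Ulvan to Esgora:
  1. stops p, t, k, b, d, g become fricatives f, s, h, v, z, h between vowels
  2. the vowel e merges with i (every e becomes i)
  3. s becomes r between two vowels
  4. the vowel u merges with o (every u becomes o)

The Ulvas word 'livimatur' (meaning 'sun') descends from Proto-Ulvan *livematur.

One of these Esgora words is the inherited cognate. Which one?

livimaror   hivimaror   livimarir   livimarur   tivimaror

Esgora: start from *livematur.
  rule 1 (intervocalic lenition): livematur → livemasur
  rule 2 (vowel merger): livemasur → livimasur
  rule 3 (rhotacism): livimasur → livimarur
  rule 4 (vowel merger): livimarur → livimaror
  ⇒ Esgora livimaror
Among the options, 'livimaror' alone shows every Esgora change applied in order.

livimaror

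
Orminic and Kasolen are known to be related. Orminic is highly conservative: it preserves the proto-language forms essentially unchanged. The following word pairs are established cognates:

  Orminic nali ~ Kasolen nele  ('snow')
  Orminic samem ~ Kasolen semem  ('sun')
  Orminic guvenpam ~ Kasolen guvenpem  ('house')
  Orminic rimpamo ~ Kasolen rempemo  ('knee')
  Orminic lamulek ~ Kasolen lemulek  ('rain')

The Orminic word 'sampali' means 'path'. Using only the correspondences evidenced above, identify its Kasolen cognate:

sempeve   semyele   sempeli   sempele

samem ~ semem, guvenpam ~ guvenpem — Orminic a corresponds to Kasolen e after a consonant, before a nasal.
nali ~ nele — Orminic a corresponds to Kasolen e after a consonant, before a consonant other than r, m, n, p, b, f, v.
nali ~ nele — Orminic i corresponds to Kasolen e word-finally.
Applying these to Orminic 'sampali':
  sampali → sempali   (a→e after a consonant, before a nasal)
  sempali → sempeli   (a→e after a consonant, before a consonant other than r, m, n, p, b, f, v)
  sempeli → sempele   (i→e word-finally)
So the Kasolen cognate is 'sempele'.

sempele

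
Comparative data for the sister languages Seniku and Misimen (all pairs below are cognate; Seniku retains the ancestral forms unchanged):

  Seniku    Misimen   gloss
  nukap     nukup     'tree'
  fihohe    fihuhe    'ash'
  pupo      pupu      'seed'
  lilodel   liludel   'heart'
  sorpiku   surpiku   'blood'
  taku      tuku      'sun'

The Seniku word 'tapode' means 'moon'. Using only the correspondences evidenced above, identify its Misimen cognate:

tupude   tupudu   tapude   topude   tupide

nukap ~ nukup — Seniku a corresponds to Misimen u after a consonant, before a labial obstruent.
fihohe ~ fihuhe, lilodel ~ liludel — Seniku o corresponds to Misimen u after a consonant, before a consonant other than r, m, n, p, b, f, v.
Applying these to Seniku 'tapode':
  tapode → tupode   (a→u after a consonant, before a labial obstruent)
  tupode → tupude   (o→u after a consonant, before a consonant other than r, m, n, p, b, f, v)
So the Misimen cognate is 'tupude'.

tupude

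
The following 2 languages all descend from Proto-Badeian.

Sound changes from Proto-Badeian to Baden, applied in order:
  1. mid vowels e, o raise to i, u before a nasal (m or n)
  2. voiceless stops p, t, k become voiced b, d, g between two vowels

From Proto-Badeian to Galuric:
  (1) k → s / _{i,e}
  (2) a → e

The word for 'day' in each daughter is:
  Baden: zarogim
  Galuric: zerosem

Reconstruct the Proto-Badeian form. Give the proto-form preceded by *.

*zarokem

Position 5: Baden has g, Galuric has s. Taking the neighbouring segments as reconstructed: Baden g could go back to *k or *g; Galuric s could go back to *k or *s — the one source consistent with every daughter is *k.
Position 6: Baden has i, Galuric has e. Taking the neighbouring segments as reconstructed: Baden i could go back to *e or *i; Galuric e can only go back to *e — the one source consistent with every daughter is *e.
Continuing position by position gives *zarokem; check it forward:
Baden: *zarokem > zarokim > zarogim  (by pre-nasal raising, intervocalic voicing)
Galuric: start from *zarokem.
  rule 1 (palatalisation): zarokem → zarosem
  rule 2 (vowel merger): zarosem → zerosem
  ⇒ Galuric zerosem
*zarokem is the unique common source.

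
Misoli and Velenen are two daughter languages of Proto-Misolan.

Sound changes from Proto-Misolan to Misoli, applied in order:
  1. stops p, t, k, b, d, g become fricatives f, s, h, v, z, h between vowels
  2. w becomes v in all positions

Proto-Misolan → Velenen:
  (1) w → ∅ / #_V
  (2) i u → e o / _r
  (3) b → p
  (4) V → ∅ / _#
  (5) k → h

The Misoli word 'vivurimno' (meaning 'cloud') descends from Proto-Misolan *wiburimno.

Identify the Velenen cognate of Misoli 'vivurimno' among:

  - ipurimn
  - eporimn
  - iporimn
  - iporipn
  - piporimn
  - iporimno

iporimn

Velenen: start from *wiburimno.
  rule 1 (glide loss): wiburimno → iburimno
  rule 2 (pre-rhotic lowering): iburimno → iborimno
  rule 3 (unconditioned shift): iborimno → iporimno
  rule 4 (apocope): iporimno → iporimn
  rule 5: no change — iporimn
  ⇒ Velenen iporimn
Among the options, 'iporimn' alone shows every Velenen change applied in order.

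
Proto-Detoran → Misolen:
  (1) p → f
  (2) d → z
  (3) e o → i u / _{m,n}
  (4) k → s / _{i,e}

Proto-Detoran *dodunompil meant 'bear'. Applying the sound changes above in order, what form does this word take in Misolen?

zozunumfil

Misolen: *dodunompil > dodunomfil > zozunomfil > zozunumfil  (by unconditioned shift, unconditioned shift, pre-nasal raising)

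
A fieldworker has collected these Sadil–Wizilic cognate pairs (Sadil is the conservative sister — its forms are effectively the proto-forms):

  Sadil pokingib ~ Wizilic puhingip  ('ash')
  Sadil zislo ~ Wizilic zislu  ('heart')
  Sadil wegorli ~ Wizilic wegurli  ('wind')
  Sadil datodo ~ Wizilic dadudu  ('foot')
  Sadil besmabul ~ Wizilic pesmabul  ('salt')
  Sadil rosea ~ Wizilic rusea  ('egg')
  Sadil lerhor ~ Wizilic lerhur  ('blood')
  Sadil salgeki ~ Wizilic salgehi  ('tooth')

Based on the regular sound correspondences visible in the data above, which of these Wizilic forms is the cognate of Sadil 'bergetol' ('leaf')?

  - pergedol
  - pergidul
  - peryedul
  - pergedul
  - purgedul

pergedul

besmabul ~ pesmabul — Sadil b corresponds to Wizilic p word-initially before a front vowel.
datodo ~ dadudu — Sadil t corresponds to Wizilic d between vowels (before a back vowel).
pokingib ~ puhingip, datodo ~ dadudu — Sadil o corresponds to Wizilic u after a consonant, before a consonant other than r, m, n, p, b, f, v.
Applying these to Sadil 'bergetol':
  bergetol → pergetol   (b→p word-initially before a front vowel)
  pergetol → pergedol   (t→d between vowels (before a back vowel))
  pergedol → pergedul   (o→u after a consonant, before a consonant other than r, m, n, p, b, f, v)
So the Wizilic cognate is 'pergedul'.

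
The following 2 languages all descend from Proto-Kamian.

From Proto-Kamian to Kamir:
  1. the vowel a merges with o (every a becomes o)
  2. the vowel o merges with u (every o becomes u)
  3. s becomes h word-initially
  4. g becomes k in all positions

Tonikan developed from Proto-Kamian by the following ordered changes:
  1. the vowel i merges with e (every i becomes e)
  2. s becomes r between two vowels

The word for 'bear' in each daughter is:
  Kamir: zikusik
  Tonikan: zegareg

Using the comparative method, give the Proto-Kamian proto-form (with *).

*zigasig

Position 4: Kamir has u, Tonikan has a. Tonikan preserves a here (none of its changes turn any other segment into a), so the proto-segment is *a.
Position 2: Kamir has i, Tonikan has e. Kamir preserves i here (none of its changes turn any other segment into i), so the proto-segment is *i.
Position 6: Kamir has i, Tonikan has e. Kamir preserves i here (none of its changes turn any other segment into i), so the proto-segment is *i.
Continuing position by position gives *zigasig; check it forward:
Kamir: start from *zigasig.
  rule 1 (vowel merger): zigasig → zigosig
  rule 2 (vowel merger): zigosig → zigusig
  rule 3: no change — zigusig
  rule 4 (unconditioned shift): zigusig → zikusik
  ⇒ Kamir zikusik
Tonikan: *zigasig
  zigasig → zegaseg   [vowel merger]
  zegaseg → zegareg   [rhotacism]
  giving Tonikan zegareg.
No other proto-form is consistent with every reflex, so the reconstruction is *zigasig.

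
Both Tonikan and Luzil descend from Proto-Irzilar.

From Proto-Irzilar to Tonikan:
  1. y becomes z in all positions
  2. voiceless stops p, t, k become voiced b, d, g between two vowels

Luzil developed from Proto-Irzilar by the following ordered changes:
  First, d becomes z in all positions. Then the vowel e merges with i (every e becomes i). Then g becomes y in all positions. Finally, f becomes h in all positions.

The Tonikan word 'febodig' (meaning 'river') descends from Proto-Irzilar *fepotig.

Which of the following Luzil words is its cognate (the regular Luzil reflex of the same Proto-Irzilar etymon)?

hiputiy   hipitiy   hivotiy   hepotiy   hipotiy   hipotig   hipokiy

hipotiy

Luzil: *fepotig > fipotig > fipotiy > hipotiy  (by vowel merger, unconditioned shift, unconditioned shift)
Among the options, 'hipotiy' alone shows every Luzil change applied in order.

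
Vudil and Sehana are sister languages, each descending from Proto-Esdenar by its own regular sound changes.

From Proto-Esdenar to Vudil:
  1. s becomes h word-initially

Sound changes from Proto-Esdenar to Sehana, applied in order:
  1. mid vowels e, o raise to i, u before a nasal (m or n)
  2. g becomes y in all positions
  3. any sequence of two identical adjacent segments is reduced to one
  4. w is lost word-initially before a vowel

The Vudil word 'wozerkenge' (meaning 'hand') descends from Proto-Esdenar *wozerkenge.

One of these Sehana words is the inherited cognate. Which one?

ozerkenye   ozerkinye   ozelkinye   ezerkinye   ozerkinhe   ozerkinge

Sehana: *wozerkenge
  wozerkenge → wozerkinge   [pre-nasal raising]
  wozerkinge → wozerkinye   [unconditioned shift]
  wozerkinye (rule 3 does not apply)
  wozerkinye → ozerkinye   [glide loss]
  giving Sehana ozerkinye.

ozerkinye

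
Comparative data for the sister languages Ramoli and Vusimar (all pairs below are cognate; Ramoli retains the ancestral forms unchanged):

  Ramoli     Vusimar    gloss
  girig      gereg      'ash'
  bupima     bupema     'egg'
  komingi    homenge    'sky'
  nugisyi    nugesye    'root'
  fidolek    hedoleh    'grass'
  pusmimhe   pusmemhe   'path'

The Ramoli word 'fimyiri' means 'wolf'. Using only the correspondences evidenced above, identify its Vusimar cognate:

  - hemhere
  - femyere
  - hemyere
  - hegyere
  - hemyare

fidolek ~ hedoleh — Ramoli f corresponds to Vusimar h word-initially before a front vowel.
bupima ~ bupema, pusmimhe ~ pusmemhe — Ramoli i corresponds to Vusimar e after a consonant, before a nasal.
girig ~ gereg — Ramoli i corresponds to Vusimar e after a consonant, before r.
komingi ~ homenge, nugisyi ~ nugesye — Ramoli i corresponds to Vusimar e word-finally.
Applying these to Ramoli 'fimyiri':
  fimyiri → himyiri   (f→h word-initially before a front vowel)
  himyiri → hemyiri   (i→e after a consonant, before a nasal)
  hemyiri → hemyeri   (i→e after a consonant, before r)
  hemyeri → hemyere   (i→e word-finally)
So the Vusimar cognate is 'hemyere'.

hemyere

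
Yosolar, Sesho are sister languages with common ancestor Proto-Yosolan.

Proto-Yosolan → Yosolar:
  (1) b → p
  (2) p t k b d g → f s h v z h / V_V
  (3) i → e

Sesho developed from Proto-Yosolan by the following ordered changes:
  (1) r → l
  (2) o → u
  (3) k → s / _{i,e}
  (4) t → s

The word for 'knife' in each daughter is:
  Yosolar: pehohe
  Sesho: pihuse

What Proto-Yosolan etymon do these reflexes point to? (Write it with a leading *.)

Position 4: Yosolar has o, Sesho has u. Yosolar preserves o here (none of its changes turn any other segment into o), so the proto-segment is *o.
Position 5: Yosolar has h, Sesho has s. Taking the neighbouring segments as reconstructed: Yosolar h could go back to *k or *g or *h; Sesho s could go back to *t or *k or *s — the one source consistent with every daughter is *k.
Continuing position by position gives *pihoke; check it forward:
Yosolar: start from *pihoke.
  rule 1: no change — pihoke
  rule 2 (intervocalic lenition): pihoke → pihohe
  rule 3 (vowel merger): pihohe → pehohe
  ⇒ Yosolar pehohe
Sesho: *pihoke
  pihoke (rule 1 does not apply)
  pihoke → pihuke   [vowel merger]
  pihuke → pihuse   [palatalisation]
  pihuse (rule 4 does not apply)
  giving Sesho pihuse.
*pihoke is the unique common source.

*pihoke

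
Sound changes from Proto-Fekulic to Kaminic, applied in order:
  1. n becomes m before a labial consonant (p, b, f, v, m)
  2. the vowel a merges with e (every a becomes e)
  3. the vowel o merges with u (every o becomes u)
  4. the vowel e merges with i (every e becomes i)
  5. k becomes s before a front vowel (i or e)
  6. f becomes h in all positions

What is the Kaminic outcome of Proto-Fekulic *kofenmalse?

Kaminic: *kofenmalse
  kofenmalse → kofemmalse   [nasal place assimilation]
  kofemmalse → kofemmelse   [vowel merger]
  kofemmelse → kufemmelse   [vowel merger]
  kufemmelse → kufimmilsi   [vowel merger]
  kufimmilsi (rule 5 does not apply)
  kufimmilsi → kuhimmilsi   [unconditioned shift]
  giving Kaminic kuhimmilsi.

kuhimmilsi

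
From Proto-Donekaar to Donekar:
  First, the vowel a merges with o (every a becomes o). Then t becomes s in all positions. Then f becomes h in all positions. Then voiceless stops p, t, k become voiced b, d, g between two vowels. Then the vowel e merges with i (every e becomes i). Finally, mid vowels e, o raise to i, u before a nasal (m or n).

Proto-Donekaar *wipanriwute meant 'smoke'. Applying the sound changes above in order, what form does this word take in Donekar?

Donekar: *wipanriwute
  wipanriwute → wiponriwute   [vowel merger]
  wiponriwute → wiponriwuse   [unconditioned shift]
  wiponriwuse (rule 3 does not apply)
  wiponriwuse → wibonriwuse   [intervocalic voicing]
  wibonriwuse → wibonriwusi   [vowel merger]
  wibonriwusi → wibunriwusi   [pre-nasal raising]
  giving Donekar wibunriwusi.

wibunriwusi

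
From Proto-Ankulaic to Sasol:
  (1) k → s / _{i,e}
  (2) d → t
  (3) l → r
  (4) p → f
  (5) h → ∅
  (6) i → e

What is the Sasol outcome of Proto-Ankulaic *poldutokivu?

fortutosevu

Sasol: *poldutokivu
  poldutokivu → poldutosivu   [palatalisation]
  poldutosivu → poltutosivu   [unconditioned shift]
  poltutosivu → portutosivu   [unconditioned shift]
  portutosivu → fortutosivu   [unconditioned shift]
  fortutosivu (rule 5 does not apply)
  fortutosivu → fortutosevu   [vowel merger]
  giving Sasol fortutosevu.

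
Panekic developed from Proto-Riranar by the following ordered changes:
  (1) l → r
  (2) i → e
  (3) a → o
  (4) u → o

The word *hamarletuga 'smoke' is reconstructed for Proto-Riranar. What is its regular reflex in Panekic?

homorretogo

Panekic: *hamarletuga
  hamarletuga → hamarretuga   [unconditioned shift]
  hamarretuga (rule 2 does not apply)
  hamarretuga → homorretugo   [vowel merger]
  homorretugo → homorretogo   [vowel merger]
  giving Panekic homorretogo.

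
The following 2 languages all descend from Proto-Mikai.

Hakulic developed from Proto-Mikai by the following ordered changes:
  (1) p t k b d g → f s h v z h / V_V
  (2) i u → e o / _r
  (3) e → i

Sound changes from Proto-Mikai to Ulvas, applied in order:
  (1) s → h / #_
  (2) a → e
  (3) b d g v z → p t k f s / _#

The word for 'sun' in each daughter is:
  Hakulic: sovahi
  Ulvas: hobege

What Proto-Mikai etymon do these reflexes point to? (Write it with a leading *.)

Position 6: Hakulic has i, Ulvas has e. Taking the neighbouring segments as reconstructed: Hakulic i could go back to *e or *i; Ulvas e could go back to *a or *e — the one source consistent with every daughter is *e.
Position 5: Hakulic has h, Ulvas has g. Ulvas preserves g here (none of its changes turn any other segment into g), so the proto-segment is *g.
Position 1: Hakulic has s, Ulvas has h. Taking the neighbouring segments as reconstructed: Hakulic s can only go back to *s; Ulvas h could go back to *s or *h — the one source consistent with every daughter is *s.
Continuing position by position gives *sobage; check it forward:
Hakulic: start from *sobage.
  rule 1 (intervocalic lenition): sobage → sovahe
  rule 2: no change — sovahe
  rule 3 (vowel merger): sovahe → sovahi
  ⇒ Hakulic sovahi
Ulvas: *sobage
  sobage → hobage   [debuccalisation]
  hobage → hobege   [vowel merger]
  hobege (rule 3 does not apply)
  giving Ulvas hobege.
No other proto-form is consistent with every reflex, so the reconstruction is *sobage.

*sobage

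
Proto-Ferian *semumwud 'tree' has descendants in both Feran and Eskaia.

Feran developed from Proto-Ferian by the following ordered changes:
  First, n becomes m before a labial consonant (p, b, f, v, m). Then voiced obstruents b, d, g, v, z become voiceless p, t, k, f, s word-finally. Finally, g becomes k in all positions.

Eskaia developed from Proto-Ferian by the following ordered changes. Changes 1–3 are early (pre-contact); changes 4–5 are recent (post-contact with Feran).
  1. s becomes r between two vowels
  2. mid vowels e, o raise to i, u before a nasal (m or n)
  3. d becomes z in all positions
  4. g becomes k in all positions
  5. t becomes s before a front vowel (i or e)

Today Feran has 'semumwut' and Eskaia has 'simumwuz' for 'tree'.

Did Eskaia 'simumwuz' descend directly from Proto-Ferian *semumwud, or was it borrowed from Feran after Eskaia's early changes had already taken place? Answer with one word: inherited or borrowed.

If inherited, *semumwud would pass through all of Eskaia's changes:
Eskaia: *semumwud
  semumwud (rule 1 does not apply)
  semumwud → simumwud   [pre-nasal raising]
  simumwud → simumwuz   [unconditioned shift]
  simumwuz (rule 4 does not apply)
  simumwuz (rule 5 does not apply)
  giving Eskaia simumwuz.
If borrowed from Feran 'semumwut' after the early changes, it would undergo only the recent ones:
  rule 4 (unconditioned shift): no change (semumwut)
  rule 5 (palatalisation): no change (semumwut)
  ⇒ as a loan: semumwut
Eskaia 'simumwuz' matches the inherited outcome exactly, so it is an inherited cognate, not a loan.

inherited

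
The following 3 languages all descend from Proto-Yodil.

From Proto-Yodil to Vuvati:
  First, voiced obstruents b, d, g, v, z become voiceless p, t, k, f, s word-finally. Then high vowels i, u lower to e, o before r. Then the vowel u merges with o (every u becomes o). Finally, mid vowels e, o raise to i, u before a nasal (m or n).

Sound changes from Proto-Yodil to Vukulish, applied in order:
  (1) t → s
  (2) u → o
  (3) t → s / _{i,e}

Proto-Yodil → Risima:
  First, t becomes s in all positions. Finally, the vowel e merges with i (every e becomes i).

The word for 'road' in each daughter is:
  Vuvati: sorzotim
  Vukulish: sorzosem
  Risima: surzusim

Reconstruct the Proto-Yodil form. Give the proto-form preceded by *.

Position 2: Vuvati has o, Vukulish has o, Risima has u. Risima preserves u here (none of its changes turn any other segment into u), so the proto-segment is *u.
Position 7: Vuvati has i, Vukulish has e, Risima has i. Vukulish preserves e here (none of its changes turn any other segment into e), so the proto-segment is *e.
Continuing position by position gives *surzutem; check it forward:
Vuvati: *surzutem
  surzutem (rule 1 does not apply)
  surzutem → sorzutem   [pre-rhotic lowering]
  sorzutem → sorzotem   [vowel merger]
  sorzotem → sorzotim   [pre-nasal raising]
  giving Vuvati sorzotim.
Vukulish: *surzutem > surzusem > sorzosem  (by unconditioned shift, vowel merger)
Risima: start from *surzutem.
  rule 1 (unconditioned shift): surzutem → surzusem
  rule 2 (vowel merger): surzusem → surzusim
  ⇒ Risima surzusim
No other proto-form is consistent with every reflex, so the reconstruction is *surzutem.

*surzutem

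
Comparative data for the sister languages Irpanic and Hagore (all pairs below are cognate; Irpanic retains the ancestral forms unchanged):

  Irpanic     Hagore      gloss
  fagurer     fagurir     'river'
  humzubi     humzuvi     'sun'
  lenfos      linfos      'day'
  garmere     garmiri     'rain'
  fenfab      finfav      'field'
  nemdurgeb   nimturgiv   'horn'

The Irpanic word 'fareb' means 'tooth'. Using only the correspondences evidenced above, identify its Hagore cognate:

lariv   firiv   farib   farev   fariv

fariv

nemdurgeb ~ nimturgiv — Irpanic e corresponds to Hagore i after a consonant, before a labial obstruent.
fenfab ~ finfav, nemdurgeb ~ nimturgiv — Irpanic b corresponds to Hagore v word-finally.
Applying these to Irpanic 'fareb':
  fareb → farib   (e→i after a consonant, before a labial obstruent)
  farib → fariv   (b→v word-finally)
So the Hagore cognate is 'fariv'.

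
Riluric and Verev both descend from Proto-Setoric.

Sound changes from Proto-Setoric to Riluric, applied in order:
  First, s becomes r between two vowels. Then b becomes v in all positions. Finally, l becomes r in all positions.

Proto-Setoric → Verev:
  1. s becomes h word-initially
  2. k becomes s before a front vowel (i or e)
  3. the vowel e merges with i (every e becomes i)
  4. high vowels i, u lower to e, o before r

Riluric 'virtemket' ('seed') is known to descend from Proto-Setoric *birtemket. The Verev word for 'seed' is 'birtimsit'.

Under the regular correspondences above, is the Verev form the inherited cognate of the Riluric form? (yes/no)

no

Derive the expected Verev reflex of *birtemket:
Verev: start from *birtemket.
  rule 1: no change — birtemket
  rule 2 (palatalisation): birtemket → birtemset
  rule 3 (vowel merger): birtemset → birtimsit
  rule 4 (pre-rhotic lowering): birtimsit → bertimsit
  ⇒ Verev bertimsit
The regular Verev reflex would be 'bertimsit', but the attested form is 'birtimsit'. The correspondence is irregular, so they are not cognates (the Verev form has a different source).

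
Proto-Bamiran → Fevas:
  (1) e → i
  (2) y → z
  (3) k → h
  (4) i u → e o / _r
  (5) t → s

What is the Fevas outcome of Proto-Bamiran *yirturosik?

Fevas: *yirturosik
  yirturosik (rule 1 does not apply)
  yirturosik → zirturosik   [unconditioned shift]
  zirturosik → zirturosih   [unconditioned shift]
  zirturosih → zertorosih   [pre-rhotic lowering]
  zertorosih → zersorosih   [unconditioned shift]
  giving Fevas zersorosih.

zersorosih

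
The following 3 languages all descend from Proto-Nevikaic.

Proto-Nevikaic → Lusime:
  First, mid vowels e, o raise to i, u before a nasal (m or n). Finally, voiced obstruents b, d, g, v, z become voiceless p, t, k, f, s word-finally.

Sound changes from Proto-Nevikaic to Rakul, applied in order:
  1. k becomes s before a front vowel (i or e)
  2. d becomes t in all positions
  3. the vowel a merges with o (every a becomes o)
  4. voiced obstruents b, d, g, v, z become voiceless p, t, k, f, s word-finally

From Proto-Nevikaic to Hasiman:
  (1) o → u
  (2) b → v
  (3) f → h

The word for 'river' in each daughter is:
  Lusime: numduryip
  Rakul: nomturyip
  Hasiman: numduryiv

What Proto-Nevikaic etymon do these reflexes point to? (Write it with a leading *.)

*nomduryib

Position 9: Lusime has p, Rakul has p, Hasiman has v. Taking the neighbouring segments as reconstructed: Lusime p could go back to *p or *b; Rakul p could go back to *p or *b; Hasiman v could go back to *b or *v — the one source consistent with every daughter is *b.
Position 2: Lusime has u, Rakul has o, Hasiman has u. Taking the neighbouring segments as reconstructed: Lusime u could go back to *o or *u; Rakul o could go back to *a or *o; Hasiman u could go back to *o or *u — the one source consistent with every daughter is *o.
Verify the candidate proto-form against each daughter:
Lusime: *nomduryib > numduryib > numduryip  (by pre-nasal raising, final devoicing)
Rakul: *nomduryib
  nomduryib (rule 1 does not apply)
  nomduryib → nomturyib   [unconditioned shift]
  nomturyib (rule 3 does not apply)
  nomturyib → nomturyip   [final devoicing]
  giving Rakul nomturyip.
Hasiman: *nomduryib > numduryib > numduryiv  (by vowel merger, unconditioned shift)
No other proto-form is consistent with every reflex, so the reconstruction is *nomduryib.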